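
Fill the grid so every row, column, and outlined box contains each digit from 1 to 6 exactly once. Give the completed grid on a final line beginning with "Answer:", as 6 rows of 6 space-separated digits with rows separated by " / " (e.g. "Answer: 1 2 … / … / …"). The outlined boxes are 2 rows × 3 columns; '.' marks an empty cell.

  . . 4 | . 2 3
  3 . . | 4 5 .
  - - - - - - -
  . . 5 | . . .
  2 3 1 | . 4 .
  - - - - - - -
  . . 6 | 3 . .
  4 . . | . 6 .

Step 1. [r5c5∈{1}] nothing but 1 survives at r5c5 ⇒ r5c5=1.
Step 2. [r1c1∈{1,5,6}] 1 has one home in col 1: r1c1 ⇒ r1c1=1.
Step 3. [r1c4∈{6}] r1c4 has the single candidate 6 ⇒ r1c4=6.
Step 4. [r5c1∈{5}] r5c1 is down to just 5, so r5c1=5.
Step 5. [r5c2∈{2}] only 2 remains possible at r5c2 ⇒ r5c2=2.
Step 6. [r4c4∈{5}] r4c4 has the single candidate 5. So r4c4=5.
Step 7. [r3c4∈{1,2}] in col 4, 1 fits only at r3c4, so r3c4=1.
Step 8. [r3c1∈{6}] r3c1 is down to just 6, so r3c1=6.
Step 9. [r6c6∈{2,5}] 5 has one home in row 6: r6c6, so r6c6=5.
Step 10. [r3c6∈{2}] r3c6's peers cover all but 2. So r3c6=2.
Step 11. [r5c6∈{4}] r5c6's peers cover all but 4. So r5c6=4.
Step 12. [r3c5∈{3}] only 3 remains possible at r3c5. So r3c5=3.
Step 13. [r6c2∈{1}] only 1 remains possible at r6c2. So r6c2=1.
Step 14. [r2c3∈{2}] r2c3's peers cover all but 2 ⇒ r2c3=2.
Step 15. [r3c2∈{4}] r3c2's peers cover all but 4, so r3c2=4.
Step 16. [r2c2∈{6}] r2c2 has the single candidate 6. So r2c2=6.
Step 17. [r6c4∈{2}] r6c4 is down to just 2, so r6c4=2.
Step 18. [r2c6∈{1}] r2c6's peers cover all but 1 ⇒ r2c6=1.
Step 19. [r4c6∈{6}] r4c6 has the single candidate 6, so r4c6=6.
Step 20. [r1c2∈{5}] nothing but 5 survives at r1c2 ⇒ r1c2=5.
Step 21. [r6c3∈{3}] r6c3 has the single candidate 3 ⇒ r6c3=3.

Answer: 1 5 4 6 2 3 / 3 6 2 4 5 1 / 6 4 5 1 3 2 / 2 3 1 5 4 6 / 5 2 6 3 1 4 / 4 1 3 2 6 5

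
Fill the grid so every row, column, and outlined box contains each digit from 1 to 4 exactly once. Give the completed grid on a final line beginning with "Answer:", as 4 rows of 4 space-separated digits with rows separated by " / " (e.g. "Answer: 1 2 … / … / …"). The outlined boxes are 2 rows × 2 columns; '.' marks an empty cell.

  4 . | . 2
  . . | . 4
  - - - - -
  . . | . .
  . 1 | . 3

Step 1. [r1c2∈{3}] r1c2 is down to just 3, so r1c2=3.
Step 2. [r4c1∈{2}] only 2 remains possible at r4c1. So r4c1=2.
Step 3. [r3c3∈{1,2,4}] 2 has one home in row 3: r3c3 ⇒ r3c3=2.
Step 4. [r2c3∈{1,3}] in row 2, 3 fits only at r2c3, so r2c3=3.
Step 5. [r3c2∈{4}] r3c2 has the single candidate 4 ⇒ r3c2=4.
Step 6. [r3c1∈{3}] r3c1's peers cover all but 3, so r3c1=3.
Step 7. [r2c1∈{1}] nothing but 1 survives at r2c1. So r2c1=1.
Step 8. [r1c3∈{1}] nothing but 1 survives at r1c3 ⇒ r1c3=1.
Step 9. [r3c4∈{1}] r3c4 has the single candidate 1, so r3c4=1.
Step 10. [r4c3∈{4}] r4c3 is down to just 4. So r4c3=4.
Step 11. [r2c2∈{2}] r2c2 is down to just 2 ⇒ r2c2=2.

Answer: 4 3 1 2 / 1 2 3 4 / 3 4 2 1 / 2 1 4 3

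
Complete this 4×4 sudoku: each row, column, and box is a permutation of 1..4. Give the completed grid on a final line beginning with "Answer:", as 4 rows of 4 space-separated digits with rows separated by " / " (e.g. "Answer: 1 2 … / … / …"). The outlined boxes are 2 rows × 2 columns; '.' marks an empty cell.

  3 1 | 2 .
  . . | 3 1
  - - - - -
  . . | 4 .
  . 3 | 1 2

Step 1. [r2c2∈{2,4}] across col 2, 4 lands solely at r2c2. So r2c2=4.
Step 2. [r3c2∈{2}] only 2 remains possible at r3c2 ⇒ r3c2=2.
Step 3. [r1c4∈{4}] nothing but 4 survives at r1c4, so r1c4=4.
Step 4. [r4c1∈{4}] r4c1's peers cover all but 4, so r4c1=4.
Step 5. [r3c1∈{1}] only 1 remains possible at r3c1. So r3c1=1.
Step 6. [r3c4∈{3}] nothing but 3 survives at r3c4. So r3c4=3.
Step 7. [r2c1∈{2}] only 2 remains possible at r2c1, so r2c1=2.

Answer: 3 1 2 4 / 2 4 3 1 / 1 2 4 3 / 4 3 1 2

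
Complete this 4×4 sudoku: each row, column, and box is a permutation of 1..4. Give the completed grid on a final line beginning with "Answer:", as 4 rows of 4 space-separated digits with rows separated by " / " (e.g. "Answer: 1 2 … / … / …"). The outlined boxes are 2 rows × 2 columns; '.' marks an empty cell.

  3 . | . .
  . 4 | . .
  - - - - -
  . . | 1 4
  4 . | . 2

Step 1. [r2c1∈{1,2}] r2c1 is the only open cell in col 1 admitting 1, so r2c1=1.
Step 2. [r4c3∈{3}] nothing but 3 survives at r4c3 ⇒ r4c3=3.
Step 3. [r1c2∈{2}] nothing but 2 survives at r1c2 ⇒ r1c2=2.
Step 4. [r1c4∈{1}] nothing but 1 survives at r1c4, so r1c4=1.
Step 5. [r1c3∈{4}] r1c3 is down to just 4, so r1c3=4.
Step 6. [r3c1∈{2}] r3c1's peers cover all but 2 ⇒ r3c1=2.
Step 7. [r2c4∈{3}] r2c4's peers cover all but 3 ⇒ r2c4=3.
Step 8. [r3c2∈{3}] r3c2 is down to just 3. So r3c2=3.
Step 9. [r2c3∈{2}] nothing but 2 survives at r2c3, so r2c3=2.
Step 10. [r4c2∈{1}] r4c2's peers cover all but 1. So r4c2=1.

Answer: 3 2 4 1 / 1 4 2 3 / 2 3 1 4 / 4 1 3 2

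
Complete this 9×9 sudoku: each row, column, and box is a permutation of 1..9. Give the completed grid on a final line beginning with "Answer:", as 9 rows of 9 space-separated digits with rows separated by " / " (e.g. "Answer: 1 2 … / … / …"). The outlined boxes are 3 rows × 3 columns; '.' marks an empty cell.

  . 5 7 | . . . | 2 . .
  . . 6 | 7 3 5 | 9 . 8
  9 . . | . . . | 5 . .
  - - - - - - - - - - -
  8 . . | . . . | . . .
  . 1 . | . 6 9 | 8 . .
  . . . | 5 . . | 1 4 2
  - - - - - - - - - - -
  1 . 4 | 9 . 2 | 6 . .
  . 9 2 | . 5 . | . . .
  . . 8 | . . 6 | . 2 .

Step 1. [r3c3∈{1,3}] across col 3, 1 lands solely at r3c3. So r3c3=1.
Step 2. [r4c8∈{3,5,6,7,9}] in col 8, 9 fits only at r4c8, so r4c8=9.
Step 3. [r4c9∈{3,5,6,7}] box 6 places 6 nowhere but r4c9, so r4c9=6.
Step 4. [r3c2∈{2,3,4,8}] col 2 places 8 nowhere but r3c2. So r3c2=8.
Step 5. [r3c6∈{4}] r3c6's peers cover all but 4, so r3c6=4.
Step 6. [r1c1∈{3,4}] in box 1, 3 fits only at r1c1. So r1c1=3.
Step 7. [r9c9∈{1,3,4,5,7,9}] row 9 places 9 nowhere but r9c9. So r9c9=9.
Step 8. [r6c2∈{3,6,7}] in col 2, 6 fits only at r6c2. So r6c2=6.
Step 9. [r6c1∈{7}] only 7 remains possible at r6c1. So r6c1=7.
Step 10. [r6c5∈{8}] r6c5 has the single candidate 8, so r6c5=8.
Step 11. [r7c5∈{7}] only 7 remains possible at r7c5 ⇒ r7c5=7.
Step 12. [r6c6∈{3}] only 3 remains possible at r6c6, so r6c6=3.
Step 13. [r7c2∈{3}] r7c2 is down to just 3 ⇒ r7c2=3.
Step 14. [r2c8∈{1}] r2c8 has the single candidate 1, so r2c8=1.
Step 15. [r8c9∈{1,3,4,7}] r8c9 is the only open cell in col 9 admitting 1 ⇒ r8c9=1.
Step 16. [r8c6∈{8}] only 8 remains possible at r8c6 ⇒ r8c6=8.
Step 17. [r1c6∈{1}] r1c6 is down to just 1, so r1c6=1.
Step 18. [r4c3∈{3,5}] across row 4, 5 lands solely at r4c3, so r4c3=5.
Step 19. [r4c7∈{3,7}] row 4 places 3 nowhere but r4c7 ⇒ r4c7=3.
Step 20. [r9c4∈{1,3,4}] r9c4 is the only open cell in row 9 admitting 3 ⇒ r9c4=3.
Step 21. [r8c4∈{4}] r8c4's peers cover all but 4, so r8c4=4.
Step 22. [r5c4∈{2}] r5c4 has the single candidate 2. So r5c4=2.
Step 23. [r8c7∈{7}] r8c7 is down to just 7 ⇒ r8c7=7.
Step 24. [r3c9∈{3,7}] col 9 places 3 nowhere but r3c9 ⇒ r3c9=3.
Step 25. [r1c8∈{6}] r1c8's peers cover all but 6. So r1c8=6.
Step 26. [r7c9∈{5}] r7c9 is down to just 5 ⇒ r7c9=5.
Step 27. [r4c2∈{2,4}] across row 4, 2 lands solely at r4c2. So r4c2=2.
Step 28. [r5c9∈{7}] only 7 remains possible at r5c9, so r5c9=7.
Step 29. [r9c5∈{1}] r9c5 is down to just 1. So r9c5=1.
Step 30. [r2c2∈{4}] only 4 remains possible at r2c2, so r2c2=4.
Step 31. [r7c8∈{8}] r7c8 is down to just 8. So r7c8=8.
Step 32. [r3c8∈{7}] r3c8's peers cover all but 7. So r3c8=7.
Step 33. [r2c1∈{2}] only 2 remains possible at r2c1 ⇒ r2c1=2.
Step 34. [r9c1∈{5}] r9c1 has the single candidate 5. So r9c1=5.
Step 35. [r1c5∈{9}] r1c5 is down to just 9, so r1c5=9.
Step 36. [r3c5∈{2}] nothing but 2 survives at r3c5, so r3c5=2.
Step 37. [r9c2∈{7}] nothing but 7 survives at r9c2 ⇒ r9c2=7.
Step 38. [r6c3∈{9}] nothing but 9 survives at r6c3. So r6c3=9.
Step 39. [r5c3∈{3}] nothing but 3 survives at r5c3. So r5c3=3.
Step 40. [r5c1∈{4}] only 4 remains possible at r5c1 ⇒ r5c1=4.
Step 41. [r8c1∈{6}] nothing but 6 survives at r8c1, so r8c1=6.
Step 42. [r9c7∈{4}] nothing but 4 survives at r9c7, so r9c7=4.
Step 43. [r1c9∈{4}] nothing but 4 survives at r1c9. So r1c9=4.
Step 44. [r3c4∈{6}] r3c4 is down to just 6. So r3c4=6.
Step 45. [r1c4∈{8}] r1c4 has the single candidate 8 ⇒ r1c4=8.
Step 46. [r4c4∈{1}] r4c4's peers cover all but 1, so r4c4=1.
Step 47. [r4c5∈{4}] nothing but 4 survives at r4c5, so r4c5=4.
Step 48. [r5c8∈{5}] only 5 remains possible at r5c8, so r5c8=5.
Step 49. [r8c8∈{3}] r8c8 has the single candidate 3 ⇒ r8c8=3.
Step 50. [r4c6∈{7}] r4c6's peers cover all but 7 ⇒ r4c6=7.

Answer: 3 5 7 8 9 1 2 6 4 / 2 4 6 7 3 5 9 1 8 / 9 8 1 6 2 4 5 7 3 / 8 2 5 1 4 7 3 9 6 / 4 1 3 2 6 9 8 5 7 / 7 6 9 5 8 3 1 4 2 / 1 3 4 9 7 2 6 8 5 / 6 9 2 4 5 8 7 3 1 / 5 7 8 3 1 6 4 2 9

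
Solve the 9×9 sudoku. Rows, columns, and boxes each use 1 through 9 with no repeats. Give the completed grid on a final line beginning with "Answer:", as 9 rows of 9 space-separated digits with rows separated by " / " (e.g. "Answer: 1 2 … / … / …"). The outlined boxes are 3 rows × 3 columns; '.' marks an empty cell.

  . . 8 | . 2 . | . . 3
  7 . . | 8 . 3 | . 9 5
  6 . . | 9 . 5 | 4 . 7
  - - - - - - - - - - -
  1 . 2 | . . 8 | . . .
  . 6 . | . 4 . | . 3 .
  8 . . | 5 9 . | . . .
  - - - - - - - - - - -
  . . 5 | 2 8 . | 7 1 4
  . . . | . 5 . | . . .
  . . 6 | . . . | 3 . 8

Step 1. [r8c4∈{1,3,4,6,7}] box 8 places 3 nowhere but r8c4. So r8c4=3.
Step 2. [r1c8∈{6}] r1c8's peers cover all but 6. So r1c8=6.
Step 3. [r8c8∈{2}] r8c8 has the single candidate 2, so r8c8=2.
Step 4. [r1c7∈{1}] r1c7 has the single candidate 1, so r1c7=1.
Step 5. [r4c4∈{6,7}] across col 4, 6 lands solely at r4c4 ⇒ r4c4=6.
Step 6. [r4c9∈{9}] r4c9's peers cover all but 9 ⇒ r4c9=9.
Step 7. [r8c7∈{6,9}] 9 has one home in col 7: r8c7 ⇒ r8c7=9.
Step 8. [r8c1∈{4}] r8c1 is down to just 4. So r8c1=4.
Step 9. [r3c2∈{1,2,3}] across row 3, 2 lands solely at r3c2. So r3c2=2.
Step 10. [r4c7∈{5}] r4c7's peers cover all but 5. So r4c7=5.
Step 11. [r3c5∈{1}] r3c5 has the single candidate 1. So r3c5=1.
Step 12. [r9c5∈{7}] r9c5 has the single candidate 7, so r9c5=7.
Step 13. [r1c2∈{4,5,9}] in col 2, 5 fits only at r1c2. So r1c2=5.
Step 14. [r1c1∈{9}] r1c1's peers cover all but 9 ⇒ r1c1=9.
Step 15. [r6c7∈{2,6}] r6c7 is the only open cell in col 7 admitting 6 ⇒ r6c7=6.
Step 16. [r8c2∈{1,7,8}] in row 8, 8 fits only at r8c2 ⇒ r8c2=8.
Step 17. [r8c3∈{1,7}] across row 8, 7 lands solely at r8c3. So r8c3=7.
Step 18. [r8c6∈{1,6}] in row 8, 1 fits only at r8c6. So r8c6=1.
Step 19. [r9c4∈{4}] only 4 remains possible at r9c4. So r9c4=4.
Step 20. [r5c4∈{1,7}] in col 4, 1 fits only at r5c4. So r5c4=1.
Step 21. [r5c6∈{2,7}] in row 5, 7 fits only at r5c6, so r5c6=7.
Step 22. [r2c3∈{1,4}] across col 3, 1 lands solely at r2c3 ⇒ r2c3=1.
Step 23. [r6c3∈{3,4}] in col 3, 4 fits only at r6c3, so r6c3=4.
Step 24. [r6c2∈{3,7}] 3 has one home in row 6: r6c2, so r6c2=3.
Step 25. [r9c6∈{9}] only 9 remains possible at r9c6, so r9c6=9.
Step 26. [r5c9∈{2}] only 2 remains possible at r5c9 ⇒ r5c9=2.
Step 27. [r6c8∈{7}] r6c8's peers cover all but 7. So r6c8=7.
Step 28. [r1c6∈{4}] only 4 remains possible at r1c6, so r1c6=4.
Step 29. [r4c5∈{3}] r4c5 has the single candidate 3. So r4c5=3.
Step 30. [r5c7∈{8}] only 8 remains possible at r5c7 ⇒ r5c7=8.
Step 31. [r7c2∈{9}] only 9 remains possible at r7c2, so r7c2=9.
Step 32. [r6c6∈{2}] r6c6 has the single candidate 2 ⇒ r6c6=2.
Step 33. [r3c3∈{3}] r3c3 has the single candidate 3 ⇒ r3c3=3.
Step 34. [r9c8∈{5}] only 5 remains possible at r9c8 ⇒ r9c8=5.
Step 35. [r4c2∈{7}] nothing but 7 survives at r4c2. So r4c2=7.
Step 36. [r3c8∈{8}] r3c8 has the single candidate 8. So r3c8=8.
Step 37. [r4c8∈{4}] nothing but 4 survives at r4c8 ⇒ r4c8=4.
Step 38. [r7c1∈{3}] r7c1's peers cover all but 3. So r7c1=3.
Step 39. [r5c3∈{9}] nothing but 9 survives at r5c3, so r5c3=9.
Step 40. [r1c4∈{7}] r1c4 has the single candidate 7, so r1c4=7.
Step 41. [r2c2∈{4}] nothing but 4 survives at r2c2 ⇒ r2c2=4.
Step 42. [r8c9∈{6}] nothing but 6 survives at r8c9. So r8c9=6.
Step 43. [r2c5∈{6}] r2c5 is down to just 6, so r2c5=6.
Step 44. [r6c9∈{1}] nothing but 1 survives at r6c9 ⇒ r6c9=1.
Step 45. [r2c7∈{2}] r2c7's peers cover all but 2. So r2c7=2.
Step 46. [r7c6∈{6}] nothing but 6 survives at r7c6 ⇒ r7c6=6.
Step 47. [r9c1∈{2}] nothing but 2 survives at r9c1. So r9c1=2.
Step 48. [r5c1∈{5}] nothing but 5 survives at r5c1 ⇒ r5c1=5.
Step 49. [r9c2∈{1}] nothing but 1 survives at r9c2, so r9c2=1.

Answer: 9 5 8 7 2 4 1 6 3 / 7 4 1 8 6 3 2 9 5 / 6 2 3 9 1 5 4 8 7 / 1 7 2 6 3 8 5 4 9 / 5 6 9 1 4 7 8 3 2 / 8 3 4 5 9 2 6 7 1 / 3 9 5 2 8 6 7 1 4 / 4 8 7 3 5 1 9 2 6 / 2 1 6 4 7 9 3 5 8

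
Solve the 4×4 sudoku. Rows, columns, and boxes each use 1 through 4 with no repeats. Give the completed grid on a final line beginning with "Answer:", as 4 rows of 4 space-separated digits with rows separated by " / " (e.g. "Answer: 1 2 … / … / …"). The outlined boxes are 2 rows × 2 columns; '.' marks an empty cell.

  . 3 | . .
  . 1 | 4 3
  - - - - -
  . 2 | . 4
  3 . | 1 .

Step 1. [r1c3∈{2}] only 2 remains possible at r1c3 ⇒ r1c3=2.
Step 2. [r1c1∈{4}] r1c1 is down to just 4. So r1c1=4.
Step 3. [r4c2∈{4}] nothing but 4 survives at r4c2, so r4c2=4.
Step 4. [r2c1∈{2}] only 2 remains possible at r2c1 ⇒ r2c1=2.
Step 5. [r3c3∈{3}] only 3 remains possible at r3c3. So r3c3=3.
Step 6. [r3c1∈{1}] r3c1 is down to just 1 ⇒ r3c1=1.
Step 7. [r4c4∈{2}] nothing but 2 survives at r4c4. So r4c4=2.
Step 8. [r1c4∈{1}] nothing but 1 survives at r1c4 ⇒ r1c4=1.

Answer: 4 3 2 1 / 2 1 4 3 / 1 2 3 4 / 3 4 1 2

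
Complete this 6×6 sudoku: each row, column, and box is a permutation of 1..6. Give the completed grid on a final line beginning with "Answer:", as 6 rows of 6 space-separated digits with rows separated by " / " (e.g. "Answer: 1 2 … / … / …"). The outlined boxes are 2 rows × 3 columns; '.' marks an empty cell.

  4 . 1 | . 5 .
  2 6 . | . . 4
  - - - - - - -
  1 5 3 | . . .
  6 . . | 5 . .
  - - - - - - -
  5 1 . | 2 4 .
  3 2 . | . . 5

Step 1. [r1c6∈{2,3,6}] 2 has one home in row 1: r1c6 ⇒ r1c6=2.
Step 2. [r1c4∈{3,6}] row 1 places 6 nowhere but r1c4, so r1c4=6.
Step 3. [r2c4∈{1,3}] across col 4, 3 lands solely at r2c4, so r2c4=3.
Step 4. [r4c5∈{1,2,3}] col 5 places 3 nowhere but r4c5. So r4c5=3.
Step 5. [r5c3∈{6}] nothing but 6 survives at r5c3, so r5c3=6.
Step 6. [r6c5∈{1,6}] r6c5 is the only open cell in row 6 admitting 6, so r6c5=6.
Step 7. [r4c2∈{4}] r4c2 is down to just 4. So r4c2=4.
Step 8. [r6c4∈{1}] nothing but 1 survives at r6c4 ⇒ r6c4=1.
Step 9. [r6c3∈{4}] nothing but 4 survives at r6c3 ⇒ r6c3=4.
Step 10. [r4c6∈{1}] r4c6 is down to just 1 ⇒ r4c6=1.
Step 11. [r4c3∈{2}] r4c3 has the single candidate 2, so r4c3=2.
Step 12. [r3c4∈{4}] nothing but 4 survives at r3c4, so r3c4=4.
Step 13. [r3c5∈{2}] only 2 remains possible at r3c5. So r3c5=2.
Step 14. [r1c2∈{3}] r1c2 is down to just 3 ⇒ r1c2=3.
Step 15. [r2c3∈{5}] r2c3's peers cover all but 5, so r2c3=5.
Step 16. [r3c6∈{6}] r3c6 is down to just 6, so r3c6=6.
Step 17. [r2c5∈{1}] r2c5 is down to just 1. So r2c5=1.
Step 18. [r5c6∈{3}] r5c6 is down to just 3, so r5c6=3.

Answer: 4 3 1 6 5 2 / 2 6 5 3 1 4 / 1 5 3 4 2 6 / 6 4 2 5 3 1 / 5 1 6 2 4 3 / 3 2 4 1 6 5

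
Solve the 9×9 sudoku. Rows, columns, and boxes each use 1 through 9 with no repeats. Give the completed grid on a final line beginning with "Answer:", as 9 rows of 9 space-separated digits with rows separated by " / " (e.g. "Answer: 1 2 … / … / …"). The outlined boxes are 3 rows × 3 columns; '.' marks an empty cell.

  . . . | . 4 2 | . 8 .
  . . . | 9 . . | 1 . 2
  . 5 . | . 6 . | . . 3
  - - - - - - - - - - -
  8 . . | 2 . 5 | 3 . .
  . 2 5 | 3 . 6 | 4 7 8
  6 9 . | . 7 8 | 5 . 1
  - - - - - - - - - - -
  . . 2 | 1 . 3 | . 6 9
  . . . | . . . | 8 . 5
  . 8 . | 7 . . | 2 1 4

Step 1. [r1c9∈{6,7}] in col 9, 7 fits only at r1c9 ⇒ r1c9=7.
Step 2. [r9c3∈{3,6,9}] across row 9, 6 lands solely at r9c3. So r9c3=6.
Step 3. [r9c1∈{3,5,9}] row 9 places 3 nowhere but r9c1, so r9c1=3.
Step 4. [r5c1∈{1}] r5c1's peers cover all but 1 ⇒ r5c1=1.
Step 5. [r8c6∈{4,9}] across col 6, 4 lands solely at r8c6. So r8c6=4.
Step 6. [r1c1∈{9}] nothing but 9 survives at r1c1. So r1c1=9.
Step 7. [r8c1∈{7}] r8c1's peers cover all but 7. So r8c1=7.
Step 8. [r2c1∈{4}] r2c1 is down to just 4 ⇒ r2c1=4.
Step 9. [r2c5∈{3,5,8}] in col 5, 3 fits only at r2c5. So r2c5=3.
Step 10. [r2c6∈{7}] r2c6's peers cover all but 7, so r2c6=7.
Step 11. [r5c5∈{9}] r5c5's peers cover all but 9 ⇒ r5c5=9.
Step 12. [r1c2∈{1,3,6}] col 2 places 3 nowhere but r1c2. So r1c2=3.
Step 13. [r3c3∈{1,7,8}] in row 3, 7 fits only at r3c3 ⇒ r3c3=7.
Step 14. [r4c3∈{4}] r4c3's peers cover all but 4, so r4c3=4.
Step 15. [r8c3∈{1,9}] row 8 places 9 nowhere but r8c3. So r8c3=9.
Step 16. [r4c8∈{9}] nothing but 9 survives at r4c8 ⇒ r4c8=9.
Step 17. [r9c5∈{5}] r9c5's peers cover all but 5, so r9c5=5.
Step 18. [r1c3∈{1}] r1c3 is down to just 1 ⇒ r1c3=1.
Step 19. [r7c1∈{5}] r7c1's peers cover all but 5. So r7c1=5.
Step 20. [r6c8∈{2}] only 2 remains possible at r6c8. So r6c8=2.
Step 21. [r2c8∈{5}] r2c8 has the single candidate 5. So r2c8=5.
Step 22. [r7c7∈{7}] r7c7's peers cover all but 7, so r7c7=7.
Step 23. [r3c1∈{2}] r3c1's peers cover all but 2 ⇒ r3c1=2.
Step 24. [r2c3∈{8}] r2c3 is down to just 8. So r2c3=8.
Step 25. [r1c4∈{5}] r1c4's peers cover all but 5 ⇒ r1c4=5.
Step 26. [r4c9∈{6}] nothing but 6 survives at r4c9. So r4c9=6.
Step 27. [r3c4∈{8}] r3c4's peers cover all but 8. So r3c4=8.
Step 28. [r9c6∈{9}] only 9 remains possible at r9c6 ⇒ r9c6=9.
Step 29. [r2c2∈{6}] nothing but 6 survives at r2c2. So r2c2=6.
Step 30. [r7c2∈{4}] r7c2 is down to just 4 ⇒ r7c2=4.
Step 31. [r4c2∈{7}] nothing but 7 survives at r4c2. So r4c2=7.
Step 32. [r4c5∈{1}] r4c5's peers cover all but 1. So r4c5=1.
Step 33. [r8c8∈{3}] r8c8 is down to just 3. So r8c8=3.
Step 34. [r3c7∈{9}] r3c7 has the single candidate 9 ⇒ r3c7=9.
Step 35. [r8c4∈{6}] nothing but 6 survives at r8c4. So r8c4=6.
Step 36. [r6c3∈{3}] r6c3 is down to just 3, so r6c3=3.
Step 37. [r3c6∈{1}] nothing but 1 survives at r3c6 ⇒ r3c6=1.
Step 38. [r8c5∈{2}] r8c5 has the single candidate 2. So r8c5=2.
Step 39. [r6c4∈{4}] only 4 remains possible at r6c4 ⇒ r6c4=4.
Step 40. [r1c7∈{6}] r1c7 is down to just 6 ⇒ r1c7=6.
Step 41. [r3c8∈{4}] r3c8's peers cover all but 4. So r3c8=4.
Step 42. [r7c5∈{8}] only 8 remains possible at r7c5, so r7c5=8.
Step 43. [r8c2∈{1}] nothing but 1 survives at r8c2, so r8c2=1.

Answer: 9 3 1 5 4 2 6 8 7 / 4 6 8 9 3 7 1 5 2 / 2 5 7 8 6 1 9 4 3 / 8 7 4 2 1 5 3 9 6 / 1 2 5 3 9 6 4 7 8 / 6 9 3 4 7 8 5 2 1 / 5 4 2 1 8 3 7 6 9 / 7 1 9 6 2 4 8 3 5 / 3 8 6 7 5 9 2 1 4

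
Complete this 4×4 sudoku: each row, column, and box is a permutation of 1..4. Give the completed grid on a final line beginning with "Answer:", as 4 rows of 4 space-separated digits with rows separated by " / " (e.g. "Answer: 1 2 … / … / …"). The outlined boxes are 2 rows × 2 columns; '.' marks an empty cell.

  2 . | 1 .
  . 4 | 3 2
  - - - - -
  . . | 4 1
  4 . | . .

Step 1. [r3c2∈{2,3}] 2 has one home in row 3: r3c2, so r3c2=2.
Step 2. [r3c1∈{3}] r3c1's peers cover all but 3. So r3c1=3.
Step 3. [r4c4∈{3}] nothing but 3 survives at r4c4. So r4c4=3.
Step 4. [r4c3∈{2}] only 2 remains possible at r4c3 ⇒ r4c3=2.
Step 5. [r4c2∈{1}] r4c2's peers cover all but 1. So r4c2=1.
Step 6. [r2c1∈{1}] nothing but 1 survives at r2c1. So r2c1=1.
Step 7. [r1c4∈{4}] r1c4 has the single candidate 4. So r1c4=4.
Step 8. [r1c2∈{3}] r1c2 has the single candidate 3, so r1c2=3.

Answer: 2 3 1 4 / 1 4 3 2 / 3 2 4 1 / 4 1 2 3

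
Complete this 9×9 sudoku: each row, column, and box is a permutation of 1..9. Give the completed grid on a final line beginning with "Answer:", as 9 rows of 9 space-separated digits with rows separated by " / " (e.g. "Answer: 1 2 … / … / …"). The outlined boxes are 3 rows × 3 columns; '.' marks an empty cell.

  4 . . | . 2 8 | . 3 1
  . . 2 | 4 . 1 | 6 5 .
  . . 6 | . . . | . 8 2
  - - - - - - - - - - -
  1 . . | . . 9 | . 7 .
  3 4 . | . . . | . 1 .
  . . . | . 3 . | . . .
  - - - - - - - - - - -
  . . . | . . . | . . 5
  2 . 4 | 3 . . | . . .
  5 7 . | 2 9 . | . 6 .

Step 1. [r2c5∈{7}] r2c5 is down to just 7 ⇒ r2c5=7.
Step 2. [r2c9∈{9}] nothing but 9 survives at r2c9 ⇒ r2c9=9.
Step 3. [r3c5∈{5}] only 5 remains possible at r3c5, so r3c5=5.
Step 4. [r9c6∈{4}] r9c6's peers cover all but 4, so r9c6=4.
Step 5. [r8c8∈{9}] nothing but 9 survives at r8c8. So r8c8=9.
Step 6. [r6c4∈{1,5,6,7,8}] across row 6, 1 lands solely at r6c4. So r6c4=1.
Step 7. [r1c7∈{7}] nothing but 7 survives at r1c7, so r1c7=7.
Step 8. [r8c6∈{5,6,7}] row 8 places 5 nowhere but r8c6, so r8c6=5.
Step 9. [r3c2∈{1,3,9}] in row 3, 1 fits only at r3c2. So r3c2=1.
Step 10. [r4c5∈{4,6,8}] in col 5, 4 fits only at r4c5 ⇒ r4c5=4.
Step 11. [r1c4∈{6,9}] r1c4 is the only open cell in row 1 admitting 6 ⇒ r1c4=6.
Step 12. [r6c9∈{4,6,8}] across col 9, 4 lands solely at r6c9, so r6c9=4.
Step 13. [r6c8∈{2}] nothing but 2 survives at r6c8. So r6c8=2.
Step 14. [r7c7∈{1,2,3,4,8}] r7c7 is the only open cell in row 7 admitting 2 ⇒ r7c7=2.
Step 15. [r4c2∈{2,5,6,8}] 2 has one home in row 4: r4c2, so r4c2=2.
Step 16. [r2c1∈{8}] r2c1 is down to just 8 ⇒ r2c1=8.
Step 17. [r4c9∈{3,6,8}] across row 4, 6 lands solely at r4c9, so r4c9=6.
Step 18. [r5c9∈{8}] r5c9 has the single candidate 8 ⇒ r5c9=8.
Step 19. [r5c5∈{6}] r5c5 is down to just 6. So r5c5=6.
Step 20. [r6c6∈{7}] r6c6's peers cover all but 7, so r6c6=7.
Step 21. [r8c2∈{6,8}] row 8 places 6 nowhere but r8c2, so r8c2=6.
Step 22. [r7c1∈{9}] only 9 remains possible at r7c1 ⇒ r7c1=9.
Step 23. [r4c4∈{5,8}] across box 5, 8 lands solely at r4c4 ⇒ r4c4=8.
Step 24. [r4c3∈{5}] r4c3's peers cover all but 5. So r4c3=5.
Step 25. [r1c3∈{9}] nothing but 9 survives at r1c3 ⇒ r1c3=9.
Step 26. [r6c3∈{8}] r6c3 has the single candidate 8, so r6c3=8.
Step 27. [r9c7∈{1,3,8}] row 9 places 8 nowhere but r9c7, so r9c7=8.
Step 28. [r7c2∈{3,8}] across col 2, 8 lands solely at r7c2 ⇒ r7c2=8.
Step 29. [r7c5∈{1}] nothing but 1 survives at r7c5 ⇒ r7c5=1.
Step 30. [r6c7∈{5,9}] row 6 places 5 nowhere but r6c7, so r6c7=5.
Step 31. [r7c3∈{3}] nothing but 3 survives at r7c3. So r7c3=3.
Step 32. [r3c4∈{9}] r3c4 has the single candidate 9, so r3c4=9.
Step 33. [r8c5∈{8}] r8c5's peers cover all but 8, so r8c5=8.
Step 34. [r6c2∈{9}] r6c2 is down to just 9 ⇒ r6c2=9.
Step 35. [r3c6∈{3}] r3c6 has the single candidate 3 ⇒ r3c6=3.
Step 36. [r5c4∈{5}] r5c4 has the single candidate 5 ⇒ r5c4=5.
Step 37. [r7c8∈{4}] only 4 remains possible at r7c8, so r7c8=4.
Step 38. [r3c7∈{4}] r3c7 has the single candidate 4, so r3c7=4.
Step 39. [r8c7∈{1}] only 1 remains possible at r8c7. So r8c7=1.
Step 40. [r2c2∈{3}] nothing but 3 survives at r2c2 ⇒ r2c2=3.
Step 41. [r5c7∈{9}] r5c7 is down to just 9, so r5c7=9.
Step 42. [r4c7∈{3}] only 3 remains possible at r4c7 ⇒ r4c7=3.
Step 43. [r3c1∈{7}] nothing but 7 survives at r3c1 ⇒ r3c1=7.
Step 44. [r9c9∈{3}] r9c9 has the single candidate 3, so r9c9=3.
Step 45. [r5c6∈{2}] r5c6 has the single candidate 2 ⇒ r5c6=2.
Step 46. [r5c3∈{7}] r5c3 has the single candidate 7. So r5c3=7.
Step 47. [r7c6∈{6}] nothing but 6 survives at r7c6, so r7c6=6.
Step 48. [r6c1∈{6}] only 6 remains possible at r6c1 ⇒ r6c1=6.
Step 49. [r1c2∈{5}] nothing but 5 survives at r1c2, so r1c2=5.
Step 50. [r7c4∈{7}] r7c4 has the single candidate 7 ⇒ r7c4=7.
Step 51. [r8c9∈{7}] only 7 remains possible at r8c9. So r8c9=7.
Step 52. [r9c3∈{1}] r9c3's peers cover all but 1 ⇒ r9c3=1.

Answer: 4 5 9 6 2 8 7 3 1 / 8 3 2 4 7 1 6 5 9 / 7 1 6 9 5 3 4 8 2 / 1 2 5 8 4 9 3 7 6 / 3 4 7 5 6 2 9 1 8 / 6 9 8 1 3 7 5 2 4 / 9 8 3 7 1 6 2 4 5 / 2 6 4 3 8 5 1 9 7 / 5 7 1 2 9 4 8 6 3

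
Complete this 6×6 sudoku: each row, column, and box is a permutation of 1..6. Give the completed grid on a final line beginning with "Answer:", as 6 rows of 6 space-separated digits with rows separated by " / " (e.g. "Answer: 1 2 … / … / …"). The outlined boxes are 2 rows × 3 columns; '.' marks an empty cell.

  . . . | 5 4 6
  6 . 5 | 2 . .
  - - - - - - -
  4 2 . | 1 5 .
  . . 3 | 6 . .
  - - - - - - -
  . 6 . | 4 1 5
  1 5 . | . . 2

Step 1. [r1c3∈{1,2}] in col 3, 1 fits only at r1c3, so r1c3=1.
Step 2. [r2c5∈{3}] only 3 remains possible at r2c5. So r2c5=3.
Step 3. [r5c1∈{2,3}] row 5 places 3 nowhere but r5c1 ⇒ r5c1=3.
Step 4. [r6c5∈{6}] nothing but 6 survives at r6c5 ⇒ r6c5=6.
Step 5. [r2c2∈{4}] r2c2 is down to just 4. So r2c2=4.
Step 6. [r6c3∈{4}] r6c3 has the single candidate 4 ⇒ r6c3=4.
Step 7. [r1c2∈{3}] only 3 remains possible at r1c2, so r1c2=3.
Step 8. [r4c2∈{1}] nothing but 1 survives at r4c2 ⇒ r4c2=1.
Step 9. [r4c5∈{2}] r4c5 is down to just 2 ⇒ r4c5=2.
Step 10. [r2c6∈{1}] r2c6 has the single candidate 1. So r2c6=1.
Step 11. [r5c3∈{2}] r5c3's peers cover all but 2, so r5c3=2.
Step 12. [r3c3∈{6}] r3c3's peers cover all but 6. So r3c3=6.
Step 13. [r3c6∈{3}] r3c6's peers cover all but 3, so r3c6=3.
Step 14. [r4c1∈{5}] r4c1 has the single candidate 5, so r4c1=5.
Step 15. [r1c1∈{2}] nothing but 2 survives at r1c1. So r1c1=2.
Step 16. [r6c4∈{3}] r6c4 is down to just 3 ⇒ r6c4=3.
Step 17. [r4c6∈{4}] r4c6's peers cover all but 4. So r4c6=4.

Answer: 2 3 1 5 4 6 / 6 4 5 2 3 1 / 4 2 6 1 5 3 / 5 1 3 6 2 4 / 3 6 2 4 1 5 / 1 5 4 3 6 2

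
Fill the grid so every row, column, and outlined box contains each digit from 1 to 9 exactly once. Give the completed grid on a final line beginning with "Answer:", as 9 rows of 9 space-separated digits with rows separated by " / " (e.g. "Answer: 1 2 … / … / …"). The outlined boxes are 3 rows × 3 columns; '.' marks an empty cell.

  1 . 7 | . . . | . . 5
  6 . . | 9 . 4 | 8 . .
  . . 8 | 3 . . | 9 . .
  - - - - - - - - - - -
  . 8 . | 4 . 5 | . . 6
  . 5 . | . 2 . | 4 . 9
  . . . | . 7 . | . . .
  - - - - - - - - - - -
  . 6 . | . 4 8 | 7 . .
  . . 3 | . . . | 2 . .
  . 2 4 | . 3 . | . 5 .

Step 1. [r3c6∈{1,2,6,7}] 7 has one home in box 2: r3c6. So r3c6=7.
Step 2. [r3c2∈{4}] only 4 remains possible at r3c2 ⇒ r3c2=4.
Step 3. [r8c2∈{1,7,9}] col 2 places 7 nowhere but r8c2 ⇒ r8c2=7.
Step 4. [r6c2∈{1,3,9}] 1 has one home in col 2: r6c2 ⇒ r6c2=1.
Step 5. [r7c3∈{1,5,9}] in col 3, 1 fits only at r7c3. So r7c3=1.
Step 6. [r2c9∈{1,2,3,7}] 7 has one home in col 9: r2c9 ⇒ r2c9=7.
Step 7. [r1c8∈{2,3,4,6}] across row 1, 4 lands solely at r1c8 ⇒ r1c8=4.
Step 8. [r2c3∈{2,5}] in col 3, 5 fits only at r2c3, so r2c3=5.
Step 9. [r2c8∈{1,2,3}] in row 2, 2 fits only at r2c8 ⇒ r2c8=2.
Step 10. [r6c9∈{2,3,8}] in col 9, 2 fits only at r6c9. So r6c9=2.
Step 11. [r3c9∈{1}] r3c9 is down to just 1 ⇒ r3c9=1.
Step 12. [r1c7∈{3,6}] across box 3, 3 lands solely at r1c7. So r1c7=3.
Step 13. [r9c7∈{1,6}] 6 has one home in col 7: r9c7 ⇒ r9c7=6.
Step 14. [r8c8∈{1,8,9}] across box 9, 1 lands solely at r8c8, so r8c8=1.
Step 15. [r5c3∈{6}] only 6 remains possible at r5c3 ⇒ r5c3=6.
Step 16. [r6c3∈{9}] r6c3 is down to just 9 ⇒ r6c3=9.
Step 17. [r1c5∈{6,8}] col 5 places 8 nowhere but r1c5. So r1c5=8.
Step 18. [r4c5∈{1,9}] row 4 places 9 nowhere but r4c5, so r4c5=9.
Step 19. [r7c4∈{2,5}] across row 7, 2 lands solely at r7c4, so r7c4=2.
Step 20. [r1c4∈{6}] only 6 remains possible at r1c4. So r1c4=6.
Step 21. [r7c8∈{3,9}] across col 8, 9 lands solely at r7c8, so r7c8=9.
Step 22. [r6c6∈{3,6}] r6c6 is the only open cell in row 6 admitting 6 ⇒ r6c6=6.
Step 23. [r5c6∈{1,3}] in col 6, 3 fits only at r5c6. So r5c6=3.
Step 24. [r5c4∈{1,8}] r5c4 is the only open cell in row 5 admitting 1. So r5c4=1.
Step 25. [r5c8∈{7,8}] row 5 places 8 nowhere but r5c8. So r5c8=8.
Step 26. [r6c8∈{3}] r6c8 has the single candidate 3 ⇒ r6c8=3.
Step 27. [r8c6∈{9}] nothing but 9 survives at r8c6 ⇒ r8c6=9.
Step 28. [r4c1∈{2,3,7}] across row 4, 3 lands solely at r4c1. So r4c1=3.
Step 29. [r9c9∈{8}] r9c9 is down to just 8, so r9c9=8.
Step 30. [r8c4∈{5}] r8c4 has the single candidate 5, so r8c4=5.
Step 31. [r4c3∈{2}] nothing but 2 survives at r4c3, so r4c3=2.
Step 32. [r2c2∈{3}] r2c2 has the single candidate 3 ⇒ r2c2=3.
Step 33. [r4c7∈{1}] r4c7's peers cover all but 1, so r4c7=1.
Step 34. [r9c6∈{1}] only 1 remains possible at r9c6. So r9c6=1.
Step 35. [r8c1∈{8}] r8c1 is down to just 8. So r8c1=8.
Step 36. [r8c9∈{4}] r8c9 has the single candidate 4 ⇒ r8c9=4.
Step 37. [r8c5∈{6}] nothing but 6 survives at r8c5, so r8c5=6.
Step 38. [r3c1∈{2}] r3c1 is down to just 2 ⇒ r3c1=2.
Step 39. [r3c8∈{6}] only 6 remains possible at r3c8 ⇒ r3c8=6.
Step 40. [r1c2∈{9}] r1c2 has the single candidate 9 ⇒ r1c2=9.
Step 41. [r7c9∈{3}] only 3 remains possible at r7c9 ⇒ r7c9=3.
Step 42. [r6c4∈{8}] r6c4's peers cover all but 8 ⇒ r6c4=8.
Step 43. [r9c1∈{9}] only 9 remains possible at r9c1 ⇒ r9c1=9.
Step 44. [r6c1∈{4}] r6c1's peers cover all but 4 ⇒ r6c1=4.
Step 45. [r3c5∈{5}] r3c5's peers cover all but 5 ⇒ r3c5=5.
Step 46. [r7c1∈{5}] only 5 remains possible at r7c1 ⇒ r7c1=5.
Step 47. [r1c6∈{2}] r1c6 has the single candidate 2 ⇒ r1c6=2.
Step 48. [r6c7∈{5}] only 5 remains possible at r6c7 ⇒ r6c7=5.
Step 49. [r5c1∈{7}] r5c1's peers cover all but 7, so r5c1=7.
Step 50. [r2c5∈{1}] r2c5 has the single candidate 1, so r2c5=1.
Step 51. [r4c8∈{7}] r4c8 is down to just 7. So r4c8=7.
Step 52. [r9c4∈{7}] only 7 remains possible at r9c4. So r9c4=7.

Answer: 1 9 7 6 8 2 3 4 5 / 6 3 5 9 1 4 8 2 7 / 2 4 8 3 5 7 9 6 1 / 3 8 2 4 9 5 1 7 6 / 7 5 6 1 2 3 4 8 9 / 4 1 9 8 7 6 5 3 2 / 5 6 1 2 4 8 7 9 3 / 8 7 3 5 6 9 2 1 4 / 9 2 4 7 3 1 6 5 8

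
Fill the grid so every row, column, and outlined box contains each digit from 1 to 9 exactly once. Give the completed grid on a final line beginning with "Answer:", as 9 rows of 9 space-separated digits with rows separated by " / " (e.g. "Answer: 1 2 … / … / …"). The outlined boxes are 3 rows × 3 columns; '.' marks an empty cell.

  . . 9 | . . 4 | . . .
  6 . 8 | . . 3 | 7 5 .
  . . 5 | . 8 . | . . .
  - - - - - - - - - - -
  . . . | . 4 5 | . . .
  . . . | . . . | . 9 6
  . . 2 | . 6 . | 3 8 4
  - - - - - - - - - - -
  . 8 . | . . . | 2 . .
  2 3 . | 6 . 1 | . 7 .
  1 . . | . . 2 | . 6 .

Step 1. [r9c4∈{3,4,5,7,8,9}] across box 8, 8 lands solely at r9c4 ⇒ r9c4=8.
Step 2. [r4c7∈{1}] only 1 remains possible at r4c7. So r4c7=1.
Step 3. [r7c4∈{3,4,5,7,9}] col 4 places 4 nowhere but r7c4, so r7c4=4.
Step 4. [r5c3∈{1,3,4,7}] col 3 places 1 nowhere but r5c3. So r5c3=1.
Step 5. [r3c8∈{1,2,3,4}] across col 8, 4 lands solely at r3c8. So r3c8=4.
Step 6. [r6c4∈{1,7,9}] row 6 places 1 nowhere but r6c4 ⇒ r6c4=1.
Step 7. [r4c3∈{3,6,7}] 3 has one home in col 3: r4c3, so r4c3=3.
Step 8. [r4c9∈{2,7}] 7 has one home in col 9: r4c9 ⇒ r4c9=7.
Step 9. [r2c2∈{1,2,4}] row 2 places 4 nowhere but r2c2. So r2c2=4.
Step 10. [r5c7∈{5}] r5c7's peers cover all but 5. So r5c7=5.
Step 11. [r5c2∈{7}] r5c2 has the single candidate 7 ⇒ r5c2=7.
Step 12. [r6c6∈{7,9}] row 6 places 7 nowhere but r6c6, so r6c6=7.
Step 13. [r7c6∈{9}] r7c6 is down to just 9 ⇒ r7c6=9.
Step 14. [r2c5∈{1,2,9}] col 5 places 9 nowhere but r2c5 ⇒ r2c5=9.
Step 15. [r1c5∈{1,2,5,7}] in col 5, 1 fits only at r1c5 ⇒ r1c5=1.
Step 16. [r2c4∈{2}] r2c4's peers cover all but 2. So r2c4=2.
Step 17. [r9c2∈{5,9}] 9 has one home in box 7: r9c2. So r9c2=9.
Step 18. [r7c1∈{5,7}] box 7 places 5 nowhere but r7c1, so r7c1=5.
Step 19. [r1c2∈{2}] r1c2's peers cover all but 2, so r1c2=2.
Step 20. [r1c8∈{3}] nothing but 3 survives at r1c8 ⇒ r1c8=3.
Step 21. [r1c9∈{8}] only 8 remains possible at r1c9. So r1c9=8.
Step 22. [r8c3∈{4}] only 4 remains possible at r8c3. So r8c3=4.
Step 23. [r1c1∈{7}] r1c1's peers cover all but 7, so r1c1=7.
Step 24. [r3c9∈{1,2,9}] row 3 places 2 nowhere but r3c9, so r3c9=2.
Step 25. [r8c5∈{5}] only 5 remains possible at r8c5. So r8c5=5.
Step 26. [r9c3∈{7}] r9c3 is down to just 7, so r9c3=7.
Step 27. [r9c5∈{3}] r9c5 has the single candidate 3. So r9c5=3.
Step 28. [r4c1∈{8,9}] 8 has one home in row 4: r4c1, so r4c1=8.
Step 29. [r3c7∈{6,9}] row 3 places 9 nowhere but r3c7, so r3c7=9.
Step 30. [r7c8∈{1}] r7c8's peers cover all but 1 ⇒ r7c8=1.
Step 31. [r3c4∈{7}] r3c4 is down to just 7, so r3c4=7.
Step 32. [r7c3∈{6}] r7c3 is down to just 6 ⇒ r7c3=6.
Step 33. [r3c2∈{1}] r3c2 is down to just 1 ⇒ r3c2=1.
Step 34. [r8c9∈{9}] r8c9's peers cover all but 9 ⇒ r8c9=9.
Step 35. [r3c6∈{6}] r3c6's peers cover all but 6, so r3c6=6.
Step 36. [r9c9∈{5}] r9c9 has the single candidate 5, so r9c9=5.
Step 37. [r4c8∈{2}] only 2 remains possible at r4c8, so r4c8=2.
Step 38. [r6c1∈{9}] only 9 remains possible at r6c1. So r6c1=9.
Step 39. [r8c7∈{8}] r8c7's peers cover all but 8, so r8c7=8.
Step 40. [r4c2∈{6}] r4c2's peers cover all but 6 ⇒ r4c2=6.
Step 41. [r3c1∈{3}] only 3 remains possible at r3c1 ⇒ r3c1=3.
Step 42. [r5c5∈{2}] r5c5 has the single candidate 2. So r5c5=2.
Step 43. [r7c9∈{3}] only 3 remains possible at r7c9. So r7c9=3.
Step 44. [r5c1∈{4}] r5c1's peers cover all but 4. So r5c1=4.
Step 45. [r1c4∈{5}] r1c4 has the single candidate 5, so r1c4=5.
Step 46. [r9c7∈{4}] r9c7 has the single candidate 4. So r9c7=4.
Step 47. [r1c7∈{6}] only 6 remains possible at r1c7 ⇒ r1c7=6.
Step 48. [r6c2∈{5}] r6c2 is down to just 5, so r6c2=5.
Step 49. [r7c5∈{7}] nothing but 7 survives at r7c5, so r7c5=7.
Step 50. [r2c9∈{1}] r2c9 is down to just 1. So r2c9=1.
Step 51. [r4c4∈{9}] r4c4 is down to just 9, so r4c4=9.
Step 52. [r5c4∈{3}] r5c4's peers cover all but 3 ⇒ r5c4=3.
Step 53. [r5c6∈{8}] nothing but 8 survives at r5c6, so r5c6=8.

Answer: 7 2 9 5 1 4 6 3 8 / 6 4 8 2 9 3 7 5 1 / 3 1 5 7 8 6 9 4 2 / 8 6 3 9 4 5 1 2 7 / 4 7 1 3 2 8 5 9 6 / 9 5 2 1 6 7 3 8 4 / 5 8 6 4 7 9 2 1 3 / 2 3 4 6 5 1 8 7 9 / 1 9 7 8 3 2 4 6 5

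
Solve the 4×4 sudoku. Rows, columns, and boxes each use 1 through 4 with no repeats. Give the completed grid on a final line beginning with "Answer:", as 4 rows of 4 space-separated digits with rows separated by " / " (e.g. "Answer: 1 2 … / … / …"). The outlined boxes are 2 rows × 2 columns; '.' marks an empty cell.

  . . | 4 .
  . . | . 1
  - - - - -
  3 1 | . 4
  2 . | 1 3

Step 1. [r2c3∈{2,3}] col 3 places 3 nowhere but r2c3, so r2c3=3.
Step 2. [r2c2∈{2,4}] in row 2, 2 fits only at r2c2, so r2c2=2.
Step 3. [r4c2∈{4}] r4c2's peers cover all but 4 ⇒ r4c2=4.
Step 4. [r1c4∈{2}] only 2 remains possible at r1c4. So r1c4=2.
Step 5. [r3c3∈{2}] nothing but 2 survives at r3c3 ⇒ r3c3=2.
Step 6. [r1c1∈{1}] r1c1 is down to just 1, so r1c1=1.
Step 7. [r1c2∈{3}] r1c2 has the single candidate 3, so r1c2=3.
Step 8. [r2c1∈{4}] only 4 remains possible at r2c1, so r2c1=4.

Answer: 1 3 4 2 / 4 2 3 1 / 3 1 2 4 / 2 4 1 3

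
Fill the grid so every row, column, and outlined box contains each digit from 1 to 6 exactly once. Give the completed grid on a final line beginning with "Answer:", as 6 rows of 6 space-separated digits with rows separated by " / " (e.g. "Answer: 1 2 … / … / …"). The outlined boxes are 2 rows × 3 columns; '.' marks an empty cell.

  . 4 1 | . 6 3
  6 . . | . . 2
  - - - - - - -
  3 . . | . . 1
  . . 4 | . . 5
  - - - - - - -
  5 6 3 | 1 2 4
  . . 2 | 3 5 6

Step 1. [r2c3∈{5}] nothing but 5 survives at r2c3. So r2c3=5.
Step 2. [r6c2∈{1}] r6c2 has the single candidate 1, so r6c2=1.
Step 3. [r4c2∈{2}] nothing but 2 survives at r4c2. So r4c2=2.
Step 4. [r3c5∈{4}] r3c5 has the single candidate 4. So r3c5=4.
Step 5. [r3c4∈{2,6}] across row 3, 2 lands solely at r3c4 ⇒ r3c4=2.
Step 6. [r1c4∈{5}] nothing but 5 survives at r1c4. So r1c4=5.
Step 7. [r3c2∈{5}] nothing but 5 survives at r3c2 ⇒ r3c2=5.
Step 8. [r1c1∈{2}] r1c1 is down to just 2. So r1c1=2.
Step 9. [r2c2∈{3}] r2c2 has the single candidate 3 ⇒ r2c2=3.
Step 10. [r6c1∈{4}] r6c1's peers cover all but 4, so r6c1=4.
Step 11. [r3c3∈{6}] only 6 remains possible at r3c3. So r3c3=6.
Step 12. [r4c4∈{6}] nothing but 6 survives at r4c4 ⇒ r4c4=6.
Step 13. [r2c5∈{1}] r2c5 is down to just 1, so r2c5=1.
Step 14. [r2c4∈{4}] r2c4's peers cover all but 4. So r2c4=4.
Step 15. [r4c1∈{1}] r4c1's peers cover all but 1, so r4c1=1.
Step 16. [r4c5∈{3}] nothing but 3 survives at r4c5, so r4c5=3.

Answer: 2 4 1 5 6 3 / 6 3 5 4 1 2 / 3 5 6 2 4 1 / 1 2 4 6 3 5 / 5 6 3 1 2 4 / 4 1 2 3 5 6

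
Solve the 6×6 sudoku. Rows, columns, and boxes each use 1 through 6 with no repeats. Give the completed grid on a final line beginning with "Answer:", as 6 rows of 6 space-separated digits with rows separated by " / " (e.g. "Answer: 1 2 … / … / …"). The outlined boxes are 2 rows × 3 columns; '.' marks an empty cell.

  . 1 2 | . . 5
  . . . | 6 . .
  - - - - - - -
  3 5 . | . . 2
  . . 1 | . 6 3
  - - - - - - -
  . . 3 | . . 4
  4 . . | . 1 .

Step 1. [r3c5∈{4}] nothing but 4 survives at r3c5, so r3c5=4.
Step 2. [r5c5∈{2,5}] across col 5, 5 lands solely at r5c5, so r5c5=5.
Step 3. [r5c4∈{2}] only 2 remains possible at r5c4 ⇒ r5c4=2.
Step 4. [r5c2∈{6}] r5c2 has the single candidate 6. So r5c2=6.
Step 5. [r1c5∈{3}] r1c5's peers cover all but 3. So r1c5=3.
Step 6. [r4c2∈{2,4}] 4 has one home in row 4: r4c2. So r4c2=4.
Step 7. [r2c1∈{5}] nothing but 5 survives at r2c1 ⇒ r2c1=5.
Step 8. [r6c6∈{6}] only 6 remains possible at r6c6. So r6c6=6.
Step 9. [r1c1∈{6}] only 6 remains possible at r1c1, so r1c1=6.
Step 10. [r4c1∈{2}] r4c1 has the single candidate 2, so r4c1=2.
Step 11. [r1c4∈{4}] r1c4 has the single candidate 4. So r1c4=4.
Step 12. [r3c4∈{1}] r3c4 is down to just 1 ⇒ r3c4=1.
Step 13. [r2c5∈{2}] r2c5's peers cover all but 2. So r2c5=2.
Step 14. [r6c2∈{2}] nothing but 2 survives at r6c2. So r6c2=2.
Step 15. [r2c6∈{1}] r2c6 is down to just 1 ⇒ r2c6=1.
Step 16. [r2c2∈{3}] nothing but 3 survives at r2c2, so r2c2=3.
Step 17. [r6c4∈{3}] r6c4 has the single candidate 3. So r6c4=3.
Step 18. [r2c3∈{4}] nothing but 4 survives at r2c3 ⇒ r2c3=4.
Step 19. [r3c3∈{6}] r3c3 is down to just 6. So r3c3=6.
Step 20. [r6c3∈{5}] r6c3 is down to just 5, so r6c3=5.
Step 21. [r5c1∈{1}] only 1 remains possible at r5c1. So r5c1=1.
Step 22. [r4c4∈{5}] only 5 remains possible at r4c4 ⇒ r4c4=5.

Answer: 6 1 2 4 3 5 / 5 3 4 6 2 1 / 3 5 6 1 4 2 / 2 4 1 5 6 3 / 1 6 3 2 5 4 / 4 2 5 3 1 6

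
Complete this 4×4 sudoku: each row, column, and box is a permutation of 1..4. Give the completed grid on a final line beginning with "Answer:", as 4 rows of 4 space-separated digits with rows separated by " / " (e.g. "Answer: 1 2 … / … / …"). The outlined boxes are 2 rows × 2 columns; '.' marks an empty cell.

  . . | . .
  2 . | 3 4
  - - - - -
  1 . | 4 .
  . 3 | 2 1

Step 1. [r1c2∈{1,4}] 4 has one home in col 2: r1c2. So r1c2=4.
Step 2. [r1c4∈{2}] nothing but 2 survives at r1c4. So r1c4=2.
Step 3. [r3c4∈{3}] nothing but 3 survives at r3c4 ⇒ r3c4=3.
Step 4. [r1c3∈{1}] r1c3 is down to just 1, so r1c3=1.
Step 5. [r4c1∈{4}] nothing but 4 survives at r4c1, so r4c1=4.
Step 6. [r1c1∈{3}] only 3 remains possible at r1c1 ⇒ r1c1=3.
Step 7. [r2c2∈{1}] r2c2 is down to just 1. So r2c2=1.
Step 8. [r3c2∈{2}] only 2 remains possible at r3c2, so r3c2=2.

Answer: 3 4 1 2 / 2 1 3 4 / 1 2 4 3 / 4 3 2 1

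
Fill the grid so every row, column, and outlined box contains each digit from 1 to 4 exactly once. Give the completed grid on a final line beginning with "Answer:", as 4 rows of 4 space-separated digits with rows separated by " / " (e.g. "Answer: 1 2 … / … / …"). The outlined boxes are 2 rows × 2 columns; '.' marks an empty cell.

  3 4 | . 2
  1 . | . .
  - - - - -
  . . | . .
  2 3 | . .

Step 1. [r3c3∈{1,2,3,4}] r3c3 is the only open cell in row 3 admitting 2 ⇒ r3c3=2.
Step 2. [r3c4∈{1,3,4}] in row 3, 3 fits only at r3c4, so r3c4=3.
Step 3. [r4c4∈{1,4}] 1 has one home in col 4: r4c4 ⇒ r4c4=1.
Step 4. [r2c4∈{4}] nothing but 4 survives at r2c4 ⇒ r2c4=4.
Step 5. [r4c3∈{4}] r4c3 has the single candidate 4. So r4c3=4.
Step 6. [r3c1∈{4}] r3c1's peers cover all but 4, so r3c1=4.
Step 7. [r3c2∈{1}] nothing but 1 survives at r3c2, so r3c2=1.
Step 8. [r2c3∈{3}] nothing but 3 survives at r2c3 ⇒ r2c3=3.
Step 9. [r2c2∈{2}] only 2 remains possible at r2c2 ⇒ r2c2=2.
Step 10. [r1c3∈{1}] only 1 remains possible at r1c3 ⇒ r1c3=1.

Answer: 3 4 1 2 / 1 2 3 4 / 4 1 2 3 / 2 3 4 1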